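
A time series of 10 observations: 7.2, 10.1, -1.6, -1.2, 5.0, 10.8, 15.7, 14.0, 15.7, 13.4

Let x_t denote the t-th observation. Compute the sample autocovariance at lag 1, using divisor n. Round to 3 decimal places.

23.630

Mean x̄ = (7.2 + 10.1 − 1.6 − 1.2 + 5.0 + 10.8 + 15.7 + 14.0 + 15.7 + 13.4)/10 = 8.9100
Σ_{t=1}^{9}(x_t−x̄)(x_{t+1}−x̄) = 236.2969
γ_1 = 236.2969 / 10 = 23.630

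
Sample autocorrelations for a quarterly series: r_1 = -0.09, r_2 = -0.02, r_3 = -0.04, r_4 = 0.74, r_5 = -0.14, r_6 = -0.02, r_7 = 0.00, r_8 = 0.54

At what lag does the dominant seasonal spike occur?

4

The largest autocorrelation is r_4 = 0.74, with a weaker echo at lag 8 (0.54); the remaining lags stay at or below 0.00.
The dominant spike at lag 4 indicates a seasonal period of 4.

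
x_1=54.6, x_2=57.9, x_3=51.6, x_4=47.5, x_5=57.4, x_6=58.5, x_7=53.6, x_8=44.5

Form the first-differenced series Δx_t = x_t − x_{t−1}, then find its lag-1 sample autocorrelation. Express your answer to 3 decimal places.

0.024

First differences Δx: 3.3, -6.3, -4.1, 9.9, 1.1, -4.9, -9.1
Mean of differences = -1.4429
Numerator Σ(Δx_t−Δx̄)(Δx_{t+1}−Δx̄) = 6.2539
Denominator Σ(Δx_t−Δx̄)² = 258.8571
r_1(Δx) = 6.2539 / 258.8571 = 0.024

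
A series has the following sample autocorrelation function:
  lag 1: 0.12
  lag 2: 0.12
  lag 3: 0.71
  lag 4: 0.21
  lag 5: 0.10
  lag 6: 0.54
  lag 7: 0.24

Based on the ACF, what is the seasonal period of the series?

3

The largest autocorrelation is r_3 = 0.71, with a weaker echo at lag 6 (0.54); the remaining lags stay at or below 0.24.
The dominant spike at lag 3 indicates a seasonal period of 3.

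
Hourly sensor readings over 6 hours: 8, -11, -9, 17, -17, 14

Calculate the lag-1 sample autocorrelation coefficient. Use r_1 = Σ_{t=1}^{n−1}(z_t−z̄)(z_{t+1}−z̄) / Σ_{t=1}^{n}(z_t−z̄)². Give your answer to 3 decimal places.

-0.637

Mean z̄ = (8 − 11 − 9 + 17 − 17 + 14)/6 = 0.3333
Deviations from mean: 7.6667, -11.3333, -9.3333, 16.6667, -17.3333, 13.6667
Σ(z_t−z̄)(z_{t+1}−z̄) = (-86.8889) + (105.7778) + (-155.5556) + (-288.8889) + (-236.8889) = -662.4444
Denominator Σ(z_t−z̄)² = 1039.3333
r_1 = -662.4444 / 1039.3333 = -0.637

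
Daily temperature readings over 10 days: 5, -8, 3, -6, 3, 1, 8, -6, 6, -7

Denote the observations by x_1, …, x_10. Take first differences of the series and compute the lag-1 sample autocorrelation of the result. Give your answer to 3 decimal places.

-0.762

First differences Δx: -13, 11, -9, 9, -2, 7, -14, 12, -13
Mean of differences = -1.3333
Numerator Σ(Δx_t−Δx̄)(Δx_{t+1}−Δx̄) = -760.1111
Denominator Σ(Δx_t−Δx̄)² = 998.0000
r_1(Δx) = -760.1111 / 998.0000 = -0.762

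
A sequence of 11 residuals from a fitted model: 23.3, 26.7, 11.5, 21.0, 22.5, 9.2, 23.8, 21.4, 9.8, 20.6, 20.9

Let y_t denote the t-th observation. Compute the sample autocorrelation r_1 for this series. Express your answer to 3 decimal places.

-0.371

Mean ȳ = (23.3 + 26.7 + 11.5 + 21.0 + 22.5 + 9.2 + 23.8 + 21.4 + 9.8 + 20.6 + 20.9)/11 = 19.1545
Numerator Σ_{t=1}^{10}(y_t−ȳ)(y_{t+1}−ȳ) = -135.5484
Denominator Σ(y_t−ȳ)² = 365.6673
r_1 = -135.5484 / 365.6673 = -0.371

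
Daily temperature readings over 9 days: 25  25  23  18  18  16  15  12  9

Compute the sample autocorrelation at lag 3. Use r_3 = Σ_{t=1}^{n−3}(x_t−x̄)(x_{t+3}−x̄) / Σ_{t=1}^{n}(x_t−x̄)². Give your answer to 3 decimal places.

Mean x̄ = (25 + 25 + 23 + 18 + 18 + 16 + 15 + 12 + 9)/9 = 17.8889
Σ(x_t−x̄)(x_{t+3}−x̄) = (0.7901) + (0.7901) + (-9.6543) + (-0.3210) + (-0.6543) + (16.7901) = 7.7407
Denominator Σ(x_t−x̄)² = 252.8889
r_3 = 7.7407 / 252.8889 = 0.031

0.031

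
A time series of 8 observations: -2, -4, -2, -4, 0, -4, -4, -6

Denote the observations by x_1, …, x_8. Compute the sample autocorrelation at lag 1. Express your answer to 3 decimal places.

Mean x̄ = (-2 − 4 − 2 − 4 + 0 − 4 − 4 − 6)/8 = -3.2500
Deviations from mean: 1.2500, -0.7500, 1.2500, -0.7500, 3.2500, -0.7500, -0.7500, -2.7500
Σ(x_t−x̄)(x_{t+1}−x̄) = (-0.9375) + (-0.9375) + (-0.9375) + (-2.4375) + (-2.4375) + (0.5625) + (2.0625) = -5.0625
Denominator Σ(x_t−x̄)² = 23.5000
r_1 = -5.0625 / 23.5000 = -0.215

-0.215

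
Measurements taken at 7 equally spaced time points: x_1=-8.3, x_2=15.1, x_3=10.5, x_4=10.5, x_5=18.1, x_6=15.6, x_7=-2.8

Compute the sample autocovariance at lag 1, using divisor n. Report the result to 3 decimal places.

-11.920

Mean x̄ = (-8.3 + 15.1 + 10.5 + 10.5 + 18.1 + 15.6 − 2.8)/7 = 8.3857
Σ_{t=1}^{6}(x_t−x̄)(x_{t+1}−x̄) = -83.4431
γ_1 = -83.4431 / 7 = -11.920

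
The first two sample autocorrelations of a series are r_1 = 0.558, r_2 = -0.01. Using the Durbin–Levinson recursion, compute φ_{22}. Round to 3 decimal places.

φ_{22} = (r_2 − r_1²) / (1 − r_1²)
r_1² = (0.558)² = 0.311364
Numerator = -0.01 − 0.3114 = -0.3214; denominator = 1 − 0.3114 = 0.6886
φ_{22} = -0.3214 / 0.6886 = -0.467

-0.467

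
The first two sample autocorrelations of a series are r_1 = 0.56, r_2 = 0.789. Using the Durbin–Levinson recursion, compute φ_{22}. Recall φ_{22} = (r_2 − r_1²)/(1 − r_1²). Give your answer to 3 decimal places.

φ_{22} = (r_2 − r_1²) / (1 − r_1²)
r_1² = (0.56)² = 0.3136
Numerator = 0.789 − 0.3136 = 0.4754; denominator = 1 − 0.3136 = 0.6864
φ_{22} = 0.4754 / 0.6864 = 0.693

0.693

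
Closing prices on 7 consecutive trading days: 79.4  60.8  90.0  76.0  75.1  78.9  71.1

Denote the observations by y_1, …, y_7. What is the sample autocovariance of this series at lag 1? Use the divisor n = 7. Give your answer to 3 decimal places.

Mean ȳ = (79.4 + 60.8 + 90.0 + 76.0 + 75.1 + 78.9 + 71.1)/7 = 75.9000
Σ_{t=1}^{6}(y_t−ȳ)(y_{t+1}−ȳ) = -281.2300
γ_1 = -281.2300 / 7 = -40.176

-40.176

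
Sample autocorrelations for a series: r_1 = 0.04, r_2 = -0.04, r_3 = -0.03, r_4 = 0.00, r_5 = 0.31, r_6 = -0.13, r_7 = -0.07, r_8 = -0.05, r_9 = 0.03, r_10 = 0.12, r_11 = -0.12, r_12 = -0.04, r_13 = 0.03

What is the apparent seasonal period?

5

The largest autocorrelation is r_5 = 0.31; the remaining lags stay at or below 0.12.
The dominant spike at lag 5 indicates a seasonal period of 5.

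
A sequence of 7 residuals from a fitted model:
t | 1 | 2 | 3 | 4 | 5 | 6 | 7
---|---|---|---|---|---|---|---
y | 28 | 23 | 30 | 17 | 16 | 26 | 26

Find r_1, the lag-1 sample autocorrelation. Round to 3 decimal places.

Mean ȳ = (28 + 23 + 30 + 17 + 16 + 26 + 26)/7 = 23.7143
Deviations from mean: 4.2857, -0.7143, 6.2857, -6.7143, -7.7143, 2.2857, 2.2857
Σ(y_t−ȳ)(y_{t+1}−ȳ) = (-3.0612) + (-4.4898) + (-42.2041) + (51.7959) + (-17.6327) + (5.2245) = -10.3673
Denominator Σ(y_t−ȳ)² = 173.4286
r_1 = -10.3673 / 173.4286 = -0.060

-0.060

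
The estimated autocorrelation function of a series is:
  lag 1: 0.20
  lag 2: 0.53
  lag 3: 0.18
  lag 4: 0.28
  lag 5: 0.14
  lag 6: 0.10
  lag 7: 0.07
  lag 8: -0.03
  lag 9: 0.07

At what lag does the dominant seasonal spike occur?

2

The largest autocorrelation is r_2 = 0.53, with a weaker echo at lag 4 (0.28); the remaining lags stay at or below 0.20.
The dominant spike at lag 2 indicates a seasonal period of 2.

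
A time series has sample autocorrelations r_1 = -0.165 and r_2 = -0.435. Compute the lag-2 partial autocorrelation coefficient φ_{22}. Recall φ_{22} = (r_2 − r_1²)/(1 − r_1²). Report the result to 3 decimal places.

φ_{22} = (r_2 − r_1²) / (1 − r_1²)
r_1² = (-0.165)² = 0.027225
Numerator = -0.435 − 0.0272 = -0.4622; denominator = 1 − 0.0272 = 0.9728
φ_{22} = -0.4622 / 0.9728 = -0.475

-0.475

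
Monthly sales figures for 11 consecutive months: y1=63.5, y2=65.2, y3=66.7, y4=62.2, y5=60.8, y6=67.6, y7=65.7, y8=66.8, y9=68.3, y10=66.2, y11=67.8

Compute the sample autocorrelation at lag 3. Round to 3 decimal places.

Mean ȳ = (63.5 + 65.2 + 66.7 + 62.2 + 60.8 + 67.6 + 65.7 + 66.8 + 68.3 + 66.2 + 67.8)/11 = 65.5273
Numerator Σ_{t=1}^{8}(y_t−ȳ)(y_{t+3}−ȳ) = 12.8878
Denominator Σ(y_t−ȳ)² = 58.2618
r_3 = 12.8878 / 58.2618 = 0.221

0.221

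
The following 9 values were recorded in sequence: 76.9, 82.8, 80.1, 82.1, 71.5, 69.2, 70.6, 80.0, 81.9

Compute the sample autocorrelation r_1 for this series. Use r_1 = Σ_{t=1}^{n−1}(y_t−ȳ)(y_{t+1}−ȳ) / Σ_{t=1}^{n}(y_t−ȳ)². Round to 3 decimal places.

Mean ȳ = (76.9 + 82.8 + 80.1 + 82.1 + 71.5 + 69.2 + 70.6 + 80.0 + 81.9)/9 = 77.2333
Numerator Σ_{t=1}^{8}(y_t−ȳ)(y_{t+1}−ȳ) = 94.0556
Denominator Σ(y_t−ȳ)² = 233.8400
r_1 = 94.0556 / 233.8400 = 0.402

0.402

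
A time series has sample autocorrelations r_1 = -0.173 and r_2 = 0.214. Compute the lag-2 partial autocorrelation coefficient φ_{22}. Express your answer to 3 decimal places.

0.190

φ_{22} = (r_2 − r_1²) / (1 − r_1²)
r_1² = (-0.173)² = 0.029929
Numerator = 0.214 − 0.0299 = 0.1841; denominator = 1 − 0.0299 = 0.9701
φ_{22} = 0.1841 / 0.9701 = 0.190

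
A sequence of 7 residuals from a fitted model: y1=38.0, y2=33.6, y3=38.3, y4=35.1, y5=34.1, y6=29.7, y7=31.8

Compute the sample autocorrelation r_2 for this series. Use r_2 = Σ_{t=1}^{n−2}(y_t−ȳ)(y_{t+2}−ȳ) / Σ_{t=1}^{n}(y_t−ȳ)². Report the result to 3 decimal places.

Mean ȳ = (38.0 + 33.6 + 38.3 + 35.1 + 34.1 + 29.7 + 31.8)/7 = 34.3714
Numerator Σ_{t=1}^{5}(y_t−ȳ)(y_{t+2}−ȳ) = 9.9212
Denominator Σ(y_t−ȳ)² = 58.2343
r_2 = 9.9212 / 58.2343 = 0.170

0.170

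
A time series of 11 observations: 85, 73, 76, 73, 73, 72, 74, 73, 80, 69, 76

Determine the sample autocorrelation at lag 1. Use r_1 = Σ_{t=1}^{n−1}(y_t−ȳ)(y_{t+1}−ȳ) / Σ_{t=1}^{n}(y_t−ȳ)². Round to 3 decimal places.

Mean ȳ = (85 + 73 + 76 + 73 + 73 + 72 + 74 + 73 + 80 + 69 + 76)/11 = 74.9091
Numerator Σ_{t=1}^{10}(y_t−ȳ)(y_{t+1}−ȳ) = -56.0992
Denominator Σ(y_t−ȳ)² = 188.9091
r_1 = -56.0992 / 188.9091 = -0.297

-0.297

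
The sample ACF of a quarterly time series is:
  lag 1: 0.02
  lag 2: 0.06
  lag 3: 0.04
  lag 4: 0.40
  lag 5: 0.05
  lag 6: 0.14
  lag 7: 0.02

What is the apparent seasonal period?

4

The largest autocorrelation is r_4 = 0.40; the remaining lags stay at or below 0.14.
The dominant spike at lag 4 indicates a seasonal period of 4.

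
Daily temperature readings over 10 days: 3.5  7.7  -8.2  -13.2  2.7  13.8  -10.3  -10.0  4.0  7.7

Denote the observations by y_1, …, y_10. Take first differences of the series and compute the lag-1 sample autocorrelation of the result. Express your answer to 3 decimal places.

First differences Δy: 4.2, -15.9, -5.0, 15.9, 11.1, -24.1, 0.3, 14.0, 3.7
Mean of differences = 0.4667
Numerator Σ(Δy_t−Δȳ)(Δy_{t+1}−Δȳ) = -107.5211
Denominator Σ(Δy_t−Δȳ)² = 1460.1000
r_1(Δy) = -107.5211 / 1460.1000 = -0.074

-0.074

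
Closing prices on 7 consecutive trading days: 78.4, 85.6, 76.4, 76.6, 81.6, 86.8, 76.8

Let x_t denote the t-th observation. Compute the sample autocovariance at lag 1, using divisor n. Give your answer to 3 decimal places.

-5.071

Mean x̄ = (78.4 + 85.6 + 76.4 + 76.6 + 81.6 + 86.8 + 76.8)/7 = 80.3143
Σ_{t=1}^{6}(x_t−x̄)(x_{t+1}−x̄) = -35.4988
γ_1 = -35.4988 / 7 = -5.071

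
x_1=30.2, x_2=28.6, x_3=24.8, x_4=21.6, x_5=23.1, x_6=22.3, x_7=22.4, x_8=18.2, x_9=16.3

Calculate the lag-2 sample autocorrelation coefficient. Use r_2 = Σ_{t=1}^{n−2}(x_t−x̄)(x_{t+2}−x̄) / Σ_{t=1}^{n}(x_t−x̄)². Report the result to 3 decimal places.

0.087

Mean x̄ = (30.2 + 28.6 + 24.8 + 21.6 + 23.1 + 22.3 + 22.4 + 18.2 + 16.3)/9 = 23.0556
Σ(x_t−x̄)(x_{t+2}−x̄) = (12.4631) + (-8.0702) + (0.0775) + (1.0998) + (-0.0291) + (3.6686) + (4.4286) = 13.6383
Denominator Σ(x_t−x̄)² = 157.1622
r_2 = 13.6383 / 157.1622 = 0.087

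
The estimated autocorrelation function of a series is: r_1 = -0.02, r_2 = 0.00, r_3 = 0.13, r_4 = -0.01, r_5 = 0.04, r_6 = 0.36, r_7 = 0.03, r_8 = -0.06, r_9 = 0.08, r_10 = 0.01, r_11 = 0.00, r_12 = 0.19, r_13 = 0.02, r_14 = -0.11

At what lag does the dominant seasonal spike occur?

6

The largest autocorrelation is r_6 = 0.36, with a weaker echo at lag 12 (0.19); the remaining lags stay at or below 0.13.
The dominant spike at lag 6 indicates a seasonal period of 6.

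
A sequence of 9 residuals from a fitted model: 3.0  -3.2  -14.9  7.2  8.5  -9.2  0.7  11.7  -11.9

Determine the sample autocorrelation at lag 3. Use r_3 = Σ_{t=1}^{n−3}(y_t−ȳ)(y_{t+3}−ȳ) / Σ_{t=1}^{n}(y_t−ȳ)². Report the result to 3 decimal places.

Mean ȳ = (3.0 − 3.2 − 14.9 + 7.2 + 8.5 − 9.2 + 0.7 + 11.7 − 11.9)/9 = -0.9000
Numerator Σ_{t=1}^{6}(y_t−ȳ)(y_{t+3}−ȳ) = 348.8700
Denominator Σ(y_t−ȳ)² = 721.6800
r_3 = 348.8700 / 721.6800 = 0.483

0.483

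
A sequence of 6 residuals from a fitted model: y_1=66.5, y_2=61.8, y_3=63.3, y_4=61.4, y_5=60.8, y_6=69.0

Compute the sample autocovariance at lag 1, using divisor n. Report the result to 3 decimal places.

-1.933

Mean ȳ = (66.5 + 61.8 + 63.3 + 61.4 + 60.8 + 69.0)/6 = 63.8000
Σ_{t=1}^{5}(y_t−ȳ)(y_{t+1}−ȳ) = -11.6000
γ_1 = -11.6000 / 6 = -1.933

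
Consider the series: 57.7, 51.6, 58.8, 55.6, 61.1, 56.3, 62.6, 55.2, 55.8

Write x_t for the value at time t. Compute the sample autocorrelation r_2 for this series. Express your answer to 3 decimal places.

0.374

Mean x̄ = (57.7 + 51.6 + 58.8 + 55.6 + 61.1 + 56.3 + 62.6 + 55.2 + 55.8)/9 = 57.1889
Σ(x_t−x̄)(x_{t+2}−x̄) = (0.8235) + (8.8801) + (6.3012) + (1.4123) + (21.1635) + (1.7679) + (-7.5154) = 32.8331
Denominator Σ(x_t−x̄)² = 87.8689
r_2 = 32.8331 / 87.8689 = 0.374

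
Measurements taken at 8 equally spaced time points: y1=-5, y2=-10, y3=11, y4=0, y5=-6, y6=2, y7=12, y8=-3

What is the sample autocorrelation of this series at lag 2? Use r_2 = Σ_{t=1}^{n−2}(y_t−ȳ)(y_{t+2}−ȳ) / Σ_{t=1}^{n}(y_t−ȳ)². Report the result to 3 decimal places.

-0.455

Mean ȳ = (-5 − 10 + 11 + 0 − 6 + 2 + 12 − 3)/8 = 0.1250
Deviations from mean: -5.1250, -10.1250, 10.8750, -0.1250, -6.1250, 1.8750, 11.8750, -3.1250
Σ(y_t−ȳ)(y_{t+2}−ȳ) = (-55.7344) + (1.2656) + (-66.6094) + (-0.2344) + (-72.7344) + (-5.8594) = -199.9063
Denominator Σ(y_t−ȳ)² = 438.8750
r_2 = -199.9063 / 438.8750 = -0.455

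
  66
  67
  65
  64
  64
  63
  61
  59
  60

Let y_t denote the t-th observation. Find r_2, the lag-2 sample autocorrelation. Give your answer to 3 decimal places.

0.260

Mean ȳ = (66 + 67 + 65 + 64 + 64 + 63 + 61 + 59 + 60)/9 = 63.2222
Σ(y_t−ȳ)(y_{t+2}−ȳ) = (4.9383) + (2.9383) + (1.3827) + (-0.1728) + (-1.7284) + (0.9383) + (7.1605) = 15.4568
Denominator Σ(y_t−ȳ)² = 59.5556
r_2 = 15.4568 / 59.5556 = 0.260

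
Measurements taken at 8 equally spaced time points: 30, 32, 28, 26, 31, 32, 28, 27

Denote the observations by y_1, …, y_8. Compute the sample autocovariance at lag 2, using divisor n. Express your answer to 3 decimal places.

-3.672

Mean ȳ = (30 + 32 + 28 + 26 + 31 + 32 + 28 + 27)/8 = 29.2500
Deviations: 0.7500, 2.7500, -1.2500, -3.2500, 1.7500, 2.7500, -1.2500, -2.2500
Σ_{t=1}^{6}(y_t−ȳ)(y_{t+2}−ȳ) = -29.3750
γ_2 = -29.3750 / 8 = -3.672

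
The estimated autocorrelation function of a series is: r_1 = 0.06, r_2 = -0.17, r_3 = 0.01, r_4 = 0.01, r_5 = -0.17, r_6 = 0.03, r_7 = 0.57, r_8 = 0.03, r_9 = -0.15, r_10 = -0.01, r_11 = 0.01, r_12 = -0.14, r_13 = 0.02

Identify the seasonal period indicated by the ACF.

7

The largest autocorrelation is r_7 = 0.57; the remaining lags stay at or below 0.06.
The dominant spike at lag 7 indicates a seasonal period of 7.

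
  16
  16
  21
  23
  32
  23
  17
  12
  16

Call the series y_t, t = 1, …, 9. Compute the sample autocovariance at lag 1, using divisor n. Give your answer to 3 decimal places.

Mean ȳ = (16 + 16 + 21 + 23 + 32 + 23 + 17 + 12 + 16)/9 = 19.5556
Σ_{t=1}^{8}(y_t−ȳ)(y_{t+1}−ȳ) = 135.5802
γ_1 = 135.5802 / 9 = 15.064

15.064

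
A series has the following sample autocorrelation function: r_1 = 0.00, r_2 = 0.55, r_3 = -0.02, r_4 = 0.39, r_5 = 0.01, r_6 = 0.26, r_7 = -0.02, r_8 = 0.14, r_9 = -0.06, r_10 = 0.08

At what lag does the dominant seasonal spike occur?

The largest autocorrelation is r_2 = 0.55, with weaker echoes at lags 4 (0.39) and 6 (0.26); the remaining lags stay at or below 0.14.
The dominant spike at lag 2 indicates a seasonal period of 2.

2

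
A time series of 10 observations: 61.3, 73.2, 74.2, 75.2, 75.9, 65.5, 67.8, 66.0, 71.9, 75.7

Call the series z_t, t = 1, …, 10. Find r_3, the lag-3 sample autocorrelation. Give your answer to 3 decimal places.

-0.444

Mean z̄ = (61.3 + 73.2 + 74.2 + 75.2 + 75.9 + 65.5 + 67.8 + 66.0 + 71.9 + 75.7)/10 = 70.6700
Numerator Σ_{t=1}^{7}(z_t−z̄)(z_{t+3}−z̄) = -105.6847
Denominator Σ(z_t−z̄)² = 238.1210
r_3 = -105.6847 / 238.1210 = -0.444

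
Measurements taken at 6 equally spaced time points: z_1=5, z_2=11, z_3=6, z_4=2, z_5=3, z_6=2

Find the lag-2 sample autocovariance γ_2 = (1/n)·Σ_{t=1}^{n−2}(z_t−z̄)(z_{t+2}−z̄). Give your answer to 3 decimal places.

Mean z̄ = (5 + 11 + 6 + 2 + 3 + 2)/6 = 4.8333
Deviations: 0.1667, 6.1667, 1.1667, -2.8333, -1.8333, -2.8333
Σ_{t=1}^{4}(z_t−z̄)(z_{t+2}−z̄) = -11.3889
γ_2 = -11.3889 / 6 = -1.898

-1.898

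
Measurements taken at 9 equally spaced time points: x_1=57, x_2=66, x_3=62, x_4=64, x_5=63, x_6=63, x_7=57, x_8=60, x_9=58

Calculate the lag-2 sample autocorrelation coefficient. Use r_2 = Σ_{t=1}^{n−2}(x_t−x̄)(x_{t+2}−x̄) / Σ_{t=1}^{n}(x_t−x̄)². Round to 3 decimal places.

0.242

Mean x̄ = (57 + 66 + 62 + 64 + 63 + 63 + 57 + 60 + 58)/9 = 61.1111
Numerator Σ_{t=1}^{7}(x_t−x̄)(x_{t+2}−x̄) = 20.5309
Denominator Σ(x_t−x̄)² = 84.8889
r_2 = 20.5309 / 84.8889 = 0.242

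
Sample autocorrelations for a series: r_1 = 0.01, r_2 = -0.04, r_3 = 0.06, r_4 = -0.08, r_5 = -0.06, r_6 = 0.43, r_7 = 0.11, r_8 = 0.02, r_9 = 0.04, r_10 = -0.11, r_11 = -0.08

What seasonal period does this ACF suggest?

The largest autocorrelation is r_6 = 0.43; the remaining lags stay at or below 0.11.
The dominant spike at lag 6 indicates a seasonal period of 6.

6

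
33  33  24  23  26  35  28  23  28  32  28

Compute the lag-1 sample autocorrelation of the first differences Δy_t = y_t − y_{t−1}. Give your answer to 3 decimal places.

First differences Δy: 0, -9, -1, 3, 9, -7, -5, 5, 4, -4
Mean of differences = -0.5000
Numerator Σ(Δy_t−Δȳ)(Δy_{t+1}−Δȳ) = -16.7500
Denominator Σ(Δy_t−Δȳ)² = 300.5000
r_1(Δy) = -16.7500 / 300.5000 = -0.056

-0.056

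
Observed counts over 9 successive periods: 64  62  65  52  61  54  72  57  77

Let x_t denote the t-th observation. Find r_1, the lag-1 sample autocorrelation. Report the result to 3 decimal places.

-0.401

Mean x̄ = (64 + 62 + 65 + 52 + 61 + 54 + 72 + 57 + 77)/9 = 62.6667
Numerator Σ_{t=1}^{8}(x_t−x̄)(x_{t+1}−x̄) = -210.1111
Denominator Σ(x_t−x̄)² = 524.0000
r_1 = -210.1111 / 524.0000 = -0.401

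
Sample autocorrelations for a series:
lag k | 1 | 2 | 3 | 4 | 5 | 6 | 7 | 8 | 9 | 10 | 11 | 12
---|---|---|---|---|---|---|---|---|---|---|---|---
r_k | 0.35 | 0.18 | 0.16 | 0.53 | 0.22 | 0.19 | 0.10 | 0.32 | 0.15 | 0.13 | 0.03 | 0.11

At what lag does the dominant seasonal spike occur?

The largest autocorrelation is r_4 = 0.53; the remaining lags stay at or below 0.35. The elevated value at lag 1 (0.35), dropping to 0.18 at lag 2, reflects decaying short-term dependence rather than seasonality.
The dominant spike at lag 4 indicates a seasonal period of 4.

4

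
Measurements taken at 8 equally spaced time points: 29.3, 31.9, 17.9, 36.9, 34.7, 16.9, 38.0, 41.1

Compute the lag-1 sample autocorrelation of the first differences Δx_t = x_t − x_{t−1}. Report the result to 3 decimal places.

-0.476

First differences Δx: 2.6, -14.0, 19.0, -2.2, -17.8, 21.1, 3.1
Mean of differences = 1.6857
Numerator Σ(Δx_t−Δx̄)(Δx_{t+1}−Δx̄) = -628.3345
Denominator Σ(Δx_t−Δx̄)² = 1320.3686
r_1(Δx) = -628.3345 / 1320.3686 = -0.476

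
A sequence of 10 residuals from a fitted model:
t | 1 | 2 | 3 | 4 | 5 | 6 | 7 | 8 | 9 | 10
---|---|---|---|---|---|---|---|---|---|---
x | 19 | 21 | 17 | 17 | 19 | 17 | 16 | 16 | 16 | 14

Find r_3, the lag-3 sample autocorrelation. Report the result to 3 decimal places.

Mean x̄ = (19 + 21 + 17 + 17 + 19 + 17 + 16 + 16 + 16 + 14)/10 = 17.2000
Σ(x_t−x̄)(x_{t+3}−x̄) = (-0.3600) + (6.8400) + (0.0400) + (0.2400) + (-2.1600) + (0.2400) + (3.8400) = 8.6800
Denominator Σ(x_t−x̄)² = 35.6000
r_3 = 8.6800 / 35.6000 = 0.244

0.244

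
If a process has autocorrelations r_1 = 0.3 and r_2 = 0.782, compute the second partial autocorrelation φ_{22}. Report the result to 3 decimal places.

0.760

φ_{22} = (r_2 − r_1²) / (1 − r_1²)
r_1² = (0.3)² = 0.09
Numerator = 0.782 − 0.0900 = 0.6920; denominator = 1 − 0.0900 = 0.9100
φ_{22} = 0.6920 / 0.9100 = 0.760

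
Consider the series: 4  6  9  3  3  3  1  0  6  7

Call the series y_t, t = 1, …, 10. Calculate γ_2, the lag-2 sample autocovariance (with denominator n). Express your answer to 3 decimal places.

-1.608

Mean ȳ = (4 + 6 + 9 + 3 + 3 + 3 + 1 + 0 + 6 + 7)/10 = 4.2000
Σ_{t=1}^{8}(y_t−ȳ)(y_{t+2}−ȳ) = -16.0800
γ_2 = -16.0800 / 10 = -1.608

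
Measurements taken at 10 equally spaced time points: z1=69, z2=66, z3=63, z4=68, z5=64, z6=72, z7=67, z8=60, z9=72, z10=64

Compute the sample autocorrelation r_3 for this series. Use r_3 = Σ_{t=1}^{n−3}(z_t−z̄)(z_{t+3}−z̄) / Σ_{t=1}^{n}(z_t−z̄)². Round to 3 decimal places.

Mean z̄ = (69 + 66 + 63 + 68 + 64 + 72 + 67 + 60 + 72 + 64)/10 = 66.5000
Σ(z_t−z̄)(z_{t+3}−z̄) = (3.7500) + (1.2500) + (-19.2500) + (0.7500) + (16.2500) + (30.2500) + (-1.2500) = 31.7500
Denominator Σ(z_t−z̄)² = 136.5000
r_3 = 31.7500 / 136.5000 = 0.233

0.233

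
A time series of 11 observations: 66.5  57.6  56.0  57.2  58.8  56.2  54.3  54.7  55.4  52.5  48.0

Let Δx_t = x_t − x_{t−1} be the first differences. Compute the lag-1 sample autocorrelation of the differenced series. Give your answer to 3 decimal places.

First differences Δx: -8.9, -1.6, 1.2, 1.6, -2.6, -1.9, 0.4, 0.7, -2.9, -4.5
Mean of differences = -1.8500
Numerator Σ(Δx_t−Δx̄)(Δx_{t+1}−Δx̄) = 12.7025
Denominator Σ(Δx_t−Δx̄)² = 91.2250
r_1(Δx) = 12.7025 / 91.2250 = 0.139

0.139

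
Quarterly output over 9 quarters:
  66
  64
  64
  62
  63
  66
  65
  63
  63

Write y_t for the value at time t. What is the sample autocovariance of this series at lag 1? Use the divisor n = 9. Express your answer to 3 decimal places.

Mean ȳ = (66 + 64 + 64 + 62 + 63 + 66 + 65 + 63 + 63)/9 = 64.0000
Σ_{t=1}^{8}(y_t−ȳ)(y_{t+1}−ȳ) = 2.0000
γ_1 = 2.0000 / 9 = 0.222

0.222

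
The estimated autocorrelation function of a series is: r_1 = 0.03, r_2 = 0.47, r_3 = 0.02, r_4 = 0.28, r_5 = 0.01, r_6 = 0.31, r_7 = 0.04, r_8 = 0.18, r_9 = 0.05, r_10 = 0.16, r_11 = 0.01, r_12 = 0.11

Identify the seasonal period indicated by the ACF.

2

The largest autocorrelation is r_2 = 0.47, with weaker echoes at lags 4 (0.28), 6 (0.31), 8 (0.18) and 10 (0.16); the remaining lags stay at or below 0.11.
The dominant spike at lag 2 indicates a seasonal period of 2.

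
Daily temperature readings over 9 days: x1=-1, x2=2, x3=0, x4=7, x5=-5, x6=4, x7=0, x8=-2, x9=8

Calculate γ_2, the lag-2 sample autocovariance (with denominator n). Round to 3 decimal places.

2.351

Mean x̄ = (-1 + 2 + 0 + 7 − 5 + 4 + 0 − 2 + 8)/9 = 1.4444
Σ_{t=1}^{7}(x_t−x̄)(x_{t+2}−x̄) = 21.1605
γ_2 = 21.1605 / 9 = 2.351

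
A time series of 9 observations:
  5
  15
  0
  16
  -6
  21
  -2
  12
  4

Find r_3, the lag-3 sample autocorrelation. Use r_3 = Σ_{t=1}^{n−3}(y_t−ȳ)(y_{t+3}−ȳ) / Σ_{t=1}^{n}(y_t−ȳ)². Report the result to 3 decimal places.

-0.606

Mean ȳ = (5 + 15 + 0 + 16 − 6 + 21 − 2 + 12 + 4)/9 = 7.2222
Numerator Σ_{t=1}^{6}(y_t−ȳ)(y_{t+3}−ȳ) = -410.3704
Denominator Σ(y_t−ȳ)² = 677.5556
r_3 = -410.3704 / 677.5556 = -0.606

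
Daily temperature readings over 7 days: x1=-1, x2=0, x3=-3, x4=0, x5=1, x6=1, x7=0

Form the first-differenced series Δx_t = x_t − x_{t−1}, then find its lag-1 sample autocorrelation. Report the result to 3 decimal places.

First differences Δx: 1, -3, 3, 1, 0, -1
Mean of differences = 0.1667
Numerator Σ(Δx_t−Δx̄)(Δx_{t+1}−Δx̄) = -9.1944
Denominator Σ(Δx_t−Δx̄)² = 20.8333
r_1(Δx) = -9.1944 / 20.8333 = -0.441

-0.441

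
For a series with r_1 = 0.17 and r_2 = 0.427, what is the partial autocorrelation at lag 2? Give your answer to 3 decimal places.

0.410

φ_{22} = (r_2 − r_1²) / (1 − r_1²)
r_1² = (0.17)² = 0.0289
Numerator = 0.427 − 0.0289 = 0.3981; denominator = 1 − 0.0289 = 0.9711
φ_{22} = 0.3981 / 0.9711 = 0.410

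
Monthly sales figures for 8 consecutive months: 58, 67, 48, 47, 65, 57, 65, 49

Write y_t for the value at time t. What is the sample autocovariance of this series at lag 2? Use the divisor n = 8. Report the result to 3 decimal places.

Mean ȳ = (58 + 67 + 48 + 47 + 65 + 57 + 65 + 49)/8 = 57.0000
Σ_{t=1}^{6}(y_t−ȳ)(y_{t+2}−ȳ) = -117.0000
γ_2 = -117.0000 / 8 = -14.625

-14.625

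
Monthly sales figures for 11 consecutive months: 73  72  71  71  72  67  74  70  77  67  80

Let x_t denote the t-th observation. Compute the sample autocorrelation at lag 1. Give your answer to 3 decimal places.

Mean x̄ = (73 + 72 + 71 + 71 + 72 + 67 + 74 + 70 + 77 + 67 + 80)/11 = 72.1818
Numerator Σ_{t=1}^{10}(x_t−x̄)(x_{t+1}−x̄) = -86.7603
Denominator Σ(x_t−x̄)² = 149.6364
r_1 = -86.7603 / 149.6364 = -0.580

-0.580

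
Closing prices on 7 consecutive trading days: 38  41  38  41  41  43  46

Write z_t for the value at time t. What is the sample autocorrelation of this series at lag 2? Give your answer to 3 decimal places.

Mean z̄ = (38 + 41 + 38 + 41 + 41 + 43 + 46)/7 = 41.1429
Deviations from mean: -3.1429, -0.1429, -3.1429, -0.1429, -0.1429, 1.8571, 4.8571
Σ(z_t−z̄)(z_{t+2}−z̄) = (9.8776) + (0.0204) + (0.4490) + (-0.2653) + (-0.6939) = 9.3878
Denominator Σ(z_t−z̄)² = 46.8571
r_2 = 9.3878 / 46.8571 = 0.200

0.200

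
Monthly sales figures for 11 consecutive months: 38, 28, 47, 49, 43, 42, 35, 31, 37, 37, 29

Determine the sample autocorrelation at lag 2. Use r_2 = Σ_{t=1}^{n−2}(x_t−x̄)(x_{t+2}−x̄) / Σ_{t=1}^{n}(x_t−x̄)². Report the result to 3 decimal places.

-0.086

Mean x̄ = (38 + 28 + 47 + 49 + 43 + 42 + 35 + 31 + 37 + 37 + 29)/11 = 37.8182
Numerator Σ_{t=1}^{9}(x_t−x̄)(x_{t+2}−x̄) = -41.7934
Denominator Σ(x_t−x̄)² = 483.6364
r_2 = -41.7934 / 483.6364 = -0.086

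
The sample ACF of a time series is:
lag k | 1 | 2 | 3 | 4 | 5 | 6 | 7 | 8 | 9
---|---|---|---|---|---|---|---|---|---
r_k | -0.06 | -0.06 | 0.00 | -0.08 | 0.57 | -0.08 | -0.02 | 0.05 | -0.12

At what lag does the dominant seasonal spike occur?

The largest autocorrelation is r_5 = 0.57; the remaining lags stay at or below 0.05.
The dominant spike at lag 5 indicates a seasonal period of 5.

5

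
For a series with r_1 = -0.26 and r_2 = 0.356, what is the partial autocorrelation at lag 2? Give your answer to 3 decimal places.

φ_{22} = (r_2 − r_1²) / (1 − r_1²)
r_1² = (-0.26)² = 0.0676
Numerator = 0.356 − 0.0676 = 0.2884; denominator = 1 − 0.0676 = 0.9324
φ_{22} = 0.2884 / 0.9324 = 0.309

0.309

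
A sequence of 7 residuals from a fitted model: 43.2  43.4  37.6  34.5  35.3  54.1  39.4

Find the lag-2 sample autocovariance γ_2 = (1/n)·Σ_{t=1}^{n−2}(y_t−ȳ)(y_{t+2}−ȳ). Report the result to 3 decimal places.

-11.232

Mean ȳ = (43.2 + 43.4 + 37.6 + 34.5 + 35.3 + 54.1 + 39.4)/7 = 41.0714
Σ_{t=1}^{5}(y_t−ȳ)(y_{t+2}−ȳ) = -78.6259
γ_2 = -78.6259 / 7 = -11.232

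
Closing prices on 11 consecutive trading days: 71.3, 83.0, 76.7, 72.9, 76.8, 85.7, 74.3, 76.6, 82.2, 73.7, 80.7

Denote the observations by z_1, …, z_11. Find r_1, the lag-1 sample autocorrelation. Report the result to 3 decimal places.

-0.443

Mean z̄ = (71.3 + 83.0 + 76.7 + 72.9 + 76.8 + 85.7 + 74.3 + 76.6 + 82.2 + 73.7 + 80.7)/11 = 77.6273
Numerator Σ_{t=1}^{10}(z_t−z̄)(z_{t+1}−z̄) = -95.5262
Denominator Σ(z_t−z̄)² = 215.8618
r_1 = -95.5262 / 215.8618 = -0.443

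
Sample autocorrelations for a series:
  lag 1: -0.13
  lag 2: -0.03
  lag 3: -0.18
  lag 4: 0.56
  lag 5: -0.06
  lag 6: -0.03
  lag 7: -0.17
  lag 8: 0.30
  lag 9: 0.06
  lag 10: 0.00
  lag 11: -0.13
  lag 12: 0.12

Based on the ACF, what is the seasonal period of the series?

4

The largest autocorrelation is r_4 = 0.56, with a weaker echo at lag 8 (0.30); the remaining lags stay at or below 0.12.
The dominant spike at lag 4 indicates a seasonal period of 4.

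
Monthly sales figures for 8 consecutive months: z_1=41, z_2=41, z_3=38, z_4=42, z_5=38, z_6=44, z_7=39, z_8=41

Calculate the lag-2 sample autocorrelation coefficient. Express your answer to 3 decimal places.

0.550

Mean z̄ = (41 + 41 + 38 + 42 + 38 + 44 + 39 + 41)/8 = 40.5000
Deviations from mean: 0.5000, 0.5000, -2.5000, 1.5000, -2.5000, 3.5000, -1.5000, 0.5000
Σ(z_t−z̄)(z_{t+2}−z̄) = (-1.2500) + (0.7500) + (6.2500) + (5.2500) + (3.7500) + (1.7500) = 16.5000
Denominator Σ(z_t−z̄)² = 30.0000
r_2 = 16.5000 / 30.0000 = 0.550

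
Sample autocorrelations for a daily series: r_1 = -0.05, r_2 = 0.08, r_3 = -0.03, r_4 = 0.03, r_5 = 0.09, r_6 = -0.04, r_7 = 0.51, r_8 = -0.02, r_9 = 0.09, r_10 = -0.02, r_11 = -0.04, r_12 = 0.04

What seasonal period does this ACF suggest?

The largest autocorrelation is r_7 = 0.51; the remaining lags stay at or below 0.09.
The dominant spike at lag 7 indicates a seasonal period of 7.

7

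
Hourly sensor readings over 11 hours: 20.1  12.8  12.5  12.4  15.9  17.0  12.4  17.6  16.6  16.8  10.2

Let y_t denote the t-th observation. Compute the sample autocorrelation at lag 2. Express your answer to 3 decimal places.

-0.207

Mean ȳ = (20.1 + 12.8 + 12.5 + 12.4 + 15.9 + 17.0 + 12.4 + 17.6 + 16.6 + 16.8 + 10.2)/11 = 14.9364
Numerator Σ_{t=1}^{9}(y_t−ȳ)(y_{t+2}−ȳ) = -18.8263
Denominator Σ(y_t−ȳ)² = 90.9855
r_2 = -18.8263 / 90.9855 = -0.207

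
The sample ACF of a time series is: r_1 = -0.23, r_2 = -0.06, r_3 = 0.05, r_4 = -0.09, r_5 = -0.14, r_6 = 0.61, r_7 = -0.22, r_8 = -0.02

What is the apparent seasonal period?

6

The largest autocorrelation is r_6 = 0.61; the remaining lags stay at or below 0.05.
The dominant spike at lag 6 indicates a seasonal period of 6.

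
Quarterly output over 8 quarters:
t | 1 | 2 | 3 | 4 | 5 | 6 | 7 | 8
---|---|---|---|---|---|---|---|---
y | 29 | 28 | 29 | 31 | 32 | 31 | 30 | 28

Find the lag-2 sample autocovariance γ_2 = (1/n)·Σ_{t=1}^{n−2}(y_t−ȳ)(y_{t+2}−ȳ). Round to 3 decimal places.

-0.422

Mean ȳ = (29 + 28 + 29 + 31 + 32 + 31 + 30 + 28)/8 = 29.7500
Deviations: -0.7500, -1.7500, -0.7500, 1.2500, 2.2500, 1.2500, 0.2500, -1.7500
Σ_{t=1}^{6}(y_t−ȳ)(y_{t+2}−ȳ) = -3.3750
γ_2 = -3.3750 / 8 = -0.422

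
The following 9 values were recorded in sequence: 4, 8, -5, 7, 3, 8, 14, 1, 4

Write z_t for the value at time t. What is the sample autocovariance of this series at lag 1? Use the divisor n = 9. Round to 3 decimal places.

Mean z̄ = (4 + 8 − 5 + 7 + 3 + 8 + 14 + 1 + 4)/9 = 4.8889
Σ_{t=1}^{8}(z_t−z̄)(z_{t+1}−z̄) = -67.9012
γ_1 = -67.9012 / 9 = -7.545

-7.545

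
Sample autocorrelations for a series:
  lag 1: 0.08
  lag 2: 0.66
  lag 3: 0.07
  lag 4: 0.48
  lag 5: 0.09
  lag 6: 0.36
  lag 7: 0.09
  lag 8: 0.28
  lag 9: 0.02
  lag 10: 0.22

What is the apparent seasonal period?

The largest autocorrelation is r_2 = 0.66, with weaker echoes at lags 4 (0.48), 6 (0.36), 8 (0.28) and 10 (0.22); the remaining lags stay at or below 0.09.
The dominant spike at lag 2 indicates a seasonal period of 2.

2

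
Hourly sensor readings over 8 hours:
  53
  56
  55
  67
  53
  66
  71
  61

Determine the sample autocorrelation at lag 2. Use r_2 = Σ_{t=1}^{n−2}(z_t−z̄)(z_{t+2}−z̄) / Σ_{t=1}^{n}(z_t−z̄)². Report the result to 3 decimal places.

0.037

Mean z̄ = (53 + 56 + 55 + 67 + 53 + 66 + 71 + 61)/8 = 60.2500
Deviations from mean: -7.2500, -4.2500, -5.2500, 6.7500, -7.2500, 5.7500, 10.7500, 0.7500
Numerator Σ_{t=1}^{6}(z_t−z̄)(z_{t+2}−z̄) = 12.6250
Denominator Σ(z_t−z̄)² = 345.5000
r_2 = 12.6250 / 345.5000 = 0.037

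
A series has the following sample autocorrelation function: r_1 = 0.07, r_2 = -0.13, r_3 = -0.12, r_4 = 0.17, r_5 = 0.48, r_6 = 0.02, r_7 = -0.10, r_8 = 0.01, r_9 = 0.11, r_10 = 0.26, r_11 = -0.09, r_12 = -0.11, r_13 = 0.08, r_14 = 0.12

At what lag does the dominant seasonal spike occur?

The largest autocorrelation is r_5 = 0.48, with a weaker echo at lag 10 (0.26); the remaining lags stay at or below 0.17.
The dominant spike at lag 5 indicates a seasonal period of 5.

5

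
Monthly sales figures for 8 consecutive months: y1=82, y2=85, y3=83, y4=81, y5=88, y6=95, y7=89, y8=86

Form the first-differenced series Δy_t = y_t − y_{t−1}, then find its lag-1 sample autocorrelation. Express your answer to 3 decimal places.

First differences Δy: 3, -2, -2, 7, 7, -6, -3
Mean of differences = 0.5714
Numerator Σ(Δy_t−Δȳ)(Δy_{t+1}−Δȳ) = 6.3878
Denominator Σ(Δy_t−Δȳ)² = 157.7143
r_1(Δy) = 6.3878 / 157.7143 = 0.041

0.041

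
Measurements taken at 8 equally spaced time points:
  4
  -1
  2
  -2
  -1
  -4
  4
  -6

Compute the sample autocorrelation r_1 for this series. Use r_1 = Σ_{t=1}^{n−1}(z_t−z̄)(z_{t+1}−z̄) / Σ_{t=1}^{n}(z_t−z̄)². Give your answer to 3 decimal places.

-0.492

Mean z̄ = (4 − 1 + 2 − 2 − 1 − 4 + 4 − 6)/8 = -0.5000
Deviations from mean: 4.5000, -0.5000, 2.5000, -1.5000, -0.5000, -3.5000, 4.5000, -5.5000
Σ(z_t−z̄)(z_{t+1}−z̄) = (-2.2500) + (-1.2500) + (-3.7500) + (0.7500) + (1.7500) + (-15.7500) + (-24.7500) = -45.2500
Denominator Σ(z_t−z̄)² = 92.0000
r_1 = -45.2500 / 92.0000 = -0.492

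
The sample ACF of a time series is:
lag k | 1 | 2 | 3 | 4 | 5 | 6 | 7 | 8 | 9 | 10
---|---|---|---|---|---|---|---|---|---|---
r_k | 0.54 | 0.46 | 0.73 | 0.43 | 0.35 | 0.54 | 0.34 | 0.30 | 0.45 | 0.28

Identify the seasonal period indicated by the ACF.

3

The largest autocorrelation is r_3 = 0.73; the remaining lags stay at or below 0.54. The elevated value at lag 1 (0.54), dropping to 0.46 at lag 2, reflects decaying short-term dependence rather than seasonality.
The dominant spike at lag 3 indicates a seasonal period of 3.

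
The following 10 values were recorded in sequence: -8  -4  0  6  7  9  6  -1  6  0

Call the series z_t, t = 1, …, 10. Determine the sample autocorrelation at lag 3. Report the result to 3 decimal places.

-0.237

Mean z̄ = (-8 − 4 + 0 + 6 + 7 + 9 + 6 − 1 + 6 + 0)/10 = 2.1000
Σ(z_t−z̄)(z_{t+3}−z̄) = (-39.3900) + (-29.8900) + (-14.4900) + (15.2100) + (-15.1900) + (26.9100) + (-8.1900) = -65.0300
Denominator Σ(z_t−z̄)² = 274.9000
r_3 = -65.0300 / 274.9000 = -0.237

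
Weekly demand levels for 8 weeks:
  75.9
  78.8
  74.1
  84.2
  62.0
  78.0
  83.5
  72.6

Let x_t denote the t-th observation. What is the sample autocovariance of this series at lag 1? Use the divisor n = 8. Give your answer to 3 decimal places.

Mean x̄ = (75.9 + 78.8 + 74.1 + 84.2 + 62.0 + 78.0 + 83.5 + 72.6)/8 = 76.1375
Σ_{t=1}^{7}(x_t−x̄)(x_{t+1}−x̄) = -175.1314
γ_1 = -175.1314 / 8 = -21.891

-21.891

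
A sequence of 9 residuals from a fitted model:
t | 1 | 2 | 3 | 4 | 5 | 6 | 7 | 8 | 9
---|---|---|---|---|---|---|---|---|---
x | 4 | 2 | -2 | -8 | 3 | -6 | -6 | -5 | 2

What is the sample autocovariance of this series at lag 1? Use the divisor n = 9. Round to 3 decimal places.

Mean x̄ = (4 + 2 − 2 − 8 + 3 − 6 − 6 − 5 + 2)/9 = -1.7778
Σ_{t=1}^{8}(x_t−x̄)(x_{t+1}−x̄) = -8.2716
γ_1 = -8.2716 / 9 = -0.919

-0.919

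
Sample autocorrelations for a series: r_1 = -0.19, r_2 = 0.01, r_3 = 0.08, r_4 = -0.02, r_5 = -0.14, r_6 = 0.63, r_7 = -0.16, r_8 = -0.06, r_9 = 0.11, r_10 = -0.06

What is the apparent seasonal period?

6

The largest autocorrelation is r_6 = 0.63; the remaining lags stay at or below 0.11.
The dominant spike at lag 6 indicates a seasonal period of 6.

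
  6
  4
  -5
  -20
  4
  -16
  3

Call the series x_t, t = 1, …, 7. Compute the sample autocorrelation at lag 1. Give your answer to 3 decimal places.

-0.315

Mean x̄ = (6 + 4 − 5 − 20 + 4 − 16 + 3)/7 = -3.4286
Deviations from mean: 9.4286, 7.4286, -1.5714, -16.5714, 7.4286, -12.5714, 6.4286
Numerator Σ_{t=1}^{6}(x_t−x̄)(x_{t+1}−x̄) = -212.8980
Denominator Σ(x_t−x̄)² = 675.7143
r_1 = -212.8980 / 675.7143 = -0.315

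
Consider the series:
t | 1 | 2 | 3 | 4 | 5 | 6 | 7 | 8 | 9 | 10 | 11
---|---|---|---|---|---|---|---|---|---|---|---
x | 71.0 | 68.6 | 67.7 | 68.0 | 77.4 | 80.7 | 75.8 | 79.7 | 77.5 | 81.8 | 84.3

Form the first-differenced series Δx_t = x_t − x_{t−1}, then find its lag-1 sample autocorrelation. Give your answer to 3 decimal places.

First differences Δx: -2.4, -0.9, 0.3, 9.4, 3.3, -4.9, 3.9, -2.2, 4.3, 2.5
Mean of differences = 1.3300
Numerator Σ(Δx_t−Δx̄)(Δx_{t+1}−Δx̄) = -26.1649
Denominator Σ(Δx_t−Δx̄)² = 157.0210
r_1(Δx) = -26.1649 / 157.0210 = -0.167

-0.167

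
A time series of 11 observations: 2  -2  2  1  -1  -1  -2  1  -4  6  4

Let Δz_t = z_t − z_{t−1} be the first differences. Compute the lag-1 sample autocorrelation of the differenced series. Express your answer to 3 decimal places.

First differences Δz: -4, 4, -1, -2, 0, -1, 3, -5, 10, -2
Mean of differences = 0.2000
Numerator Σ(Δz_t−Δz̄)(Δz_{t+1}−Δz̄) = -107.6400
Denominator Σ(Δz_t−Δz̄)² = 175.6000
r_1(Δz) = -107.6400 / 175.6000 = -0.613

-0.613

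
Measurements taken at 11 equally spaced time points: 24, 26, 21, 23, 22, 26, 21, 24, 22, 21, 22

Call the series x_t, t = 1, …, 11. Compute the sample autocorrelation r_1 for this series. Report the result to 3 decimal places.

Mean x̄ = (24 + 26 + 21 + 23 + 22 + 26 + 21 + 24 + 22 + 21 + 22)/11 = 22.9091
Numerator Σ_{t=1}^{10}(x_t−x̄)(x_{t+1}−x̄) = -11.0992
Denominator Σ(x_t−x̄)² = 34.9091
r_1 = -11.0992 / 34.9091 = -0.318

-0.318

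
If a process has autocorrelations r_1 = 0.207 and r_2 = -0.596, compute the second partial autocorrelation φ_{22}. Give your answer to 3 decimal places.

-0.667

φ_{22} = (r_2 − r_1²) / (1 − r_1²)
r_1² = (0.207)² = 0.042849
Numerator = -0.596 − 0.0428 = -0.6388; denominator = 1 − 0.0428 = 0.9572
φ_{22} = -0.6388 / 0.9572 = -0.667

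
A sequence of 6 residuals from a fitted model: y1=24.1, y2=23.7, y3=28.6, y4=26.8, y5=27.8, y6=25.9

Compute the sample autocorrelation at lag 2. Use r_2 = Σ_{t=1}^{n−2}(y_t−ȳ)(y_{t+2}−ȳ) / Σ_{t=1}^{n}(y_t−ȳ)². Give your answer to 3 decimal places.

-0.141

Mean ȳ = (24.1 + 23.7 + 28.6 + 26.8 + 27.8 + 25.9)/6 = 26.1500
Deviations from mean: -2.0500, -2.4500, 2.4500, 0.6500, 1.6500, -0.2500
Numerator Σ_{t=1}^{4}(y_t−ȳ)(y_{t+2}−ȳ) = -2.7350
Denominator Σ(y_t−ȳ)² = 19.4150
r_2 = -2.7350 / 19.4150 = -0.141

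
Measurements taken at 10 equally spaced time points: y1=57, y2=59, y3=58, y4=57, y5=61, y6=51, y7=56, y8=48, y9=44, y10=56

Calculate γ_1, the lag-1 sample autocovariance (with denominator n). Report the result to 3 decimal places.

Mean ȳ = (57 + 59 + 58 + 57 + 61 + 51 + 56 + 48 + 44 + 56)/10 = 54.7000
Σ_{t=1}^{9}(y_t−ȳ)(y_{t+1}−ȳ) = 67.1100
γ_1 = 67.1100 / 10 = 6.711

6.711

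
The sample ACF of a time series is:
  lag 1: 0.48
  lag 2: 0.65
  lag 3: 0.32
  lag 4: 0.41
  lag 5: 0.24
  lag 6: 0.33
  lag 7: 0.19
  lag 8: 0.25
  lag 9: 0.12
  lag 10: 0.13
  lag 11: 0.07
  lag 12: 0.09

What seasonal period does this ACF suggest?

The largest autocorrelation is r_2 = 0.65; the remaining lags stay at or below 0.48.
The dominant spike at lag 2 indicates a seasonal period of 2.

2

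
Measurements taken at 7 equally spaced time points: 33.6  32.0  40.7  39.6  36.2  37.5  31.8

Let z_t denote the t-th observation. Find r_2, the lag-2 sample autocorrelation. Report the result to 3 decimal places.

Mean z̄ = (33.6 + 32.0 + 40.7 + 39.6 + 36.2 + 37.5 + 31.8)/7 = 35.9143
Σ(z_t−z̄)(z_{t+2}−z̄) = (-11.0755) + (-14.4269) + (1.3673) + (5.8445) + (-1.1755) = -19.4661
Denominator Σ(z_t−z̄)² = 76.6886
r_2 = -19.4661 / 76.6886 = -0.254

-0.254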